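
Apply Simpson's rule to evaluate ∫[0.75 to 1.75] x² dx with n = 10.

f(x) = x²
a = 0.75, b = 1.75, n = 10
h = (b - a)/n = 0.100000

Simpson's rule: (h/3)[f(x₀) + 4f(x₁) + 2f(x₂) + ... + f(xₙ)]

x_0 = 0.7500, f(x_0) = 0.562500, coefficient = 1
x_1 = 0.8500, f(x_1) = 0.722500, coefficient = 4
x_2 = 0.9500, f(x_2) = 0.902500, coefficient = 2
x_3 = 1.0500, f(x_3) = 1.102500, coefficient = 4
x_4 = 1.1500, f(x_4) = 1.322500, coefficient = 2
x_5 = 1.2500, f(x_5) = 1.562500, coefficient = 4
x_6 = 1.3500, f(x_6) = 1.822500, coefficient = 2
x_7 = 1.4500, f(x_7) = 2.102500, coefficient = 4
x_8 = 1.5500, f(x_8) = 2.402500, coefficient = 2
x_9 = 1.6500, f(x_9) = 2.722500, coefficient = 4
x_10 = 1.7500, f(x_10) = 3.062500, coefficient = 1

I ≈ (0.100000/3) × 49.375000 = 1.645833
Exact value: 1.645833
Error: 0.000000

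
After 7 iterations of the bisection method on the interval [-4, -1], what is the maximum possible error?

Bisection error bound: |error| ≤ (b-a)/2^n
|error| ≤ (-1 - (-4))/2^7 = 3/2^7
|error| ≤ 0.0234375000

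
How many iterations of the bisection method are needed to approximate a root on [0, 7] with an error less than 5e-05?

We need (b-a)/2^n ≤ 5e-05
(7 - 0)/2^n ≤ 5e-05
7/2^n ≤ 5e-05
2^n ≥ 140000
n ≥ log₂(140000) = 17.10
n ≥ 18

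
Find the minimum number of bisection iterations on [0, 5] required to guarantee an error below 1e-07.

We need (b-a)/2^n ≤ 1e-07
(5 - 0)/2^n ≤ 1e-07
5/2^n ≤ 1e-07
2^n ≥ 50000000
n ≥ log₂(50000000) = 25.58
n ≥ 26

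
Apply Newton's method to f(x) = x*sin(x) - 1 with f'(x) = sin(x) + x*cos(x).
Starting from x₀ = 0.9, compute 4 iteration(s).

f(x) = x*sin(x) - 1
f'(x) = sin(x) + x*cos(x)
x₀ = 0.9

Newton-Raphson formula: x_{n+1} = x_n - f(x_n)/f'(x_n)

Iteration 1:
  f(0.900000) = -0.295006
  f'(0.900000) = 1.342776
  x_1 = 0.900000 - (-0.295006)/1.342776 = 1.119698
Iteration 2:
  f(1.119698) = 0.007694
  f'(1.119698) = 1.388106
  x_2 = 1.119698 - 0.007694/1.388106 = 1.114156
Iteration 3:
  f(1.114156) = -0.000002
  f'(1.114156) = 1.388810
  x_3 = 1.114156 - (-0.000002)/1.388810 = 1.114157
Iteration 4:
  f(1.114157) = 0.000000
  f'(1.114157) = 1.388809
  x_4 = 1.114157 - 0.000000/1.388809 = 1.114157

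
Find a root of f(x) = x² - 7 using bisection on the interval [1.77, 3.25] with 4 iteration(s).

f(x) = x² - 7
Initial interval: [1.77, 3.25]

Iteration 1:
  c_1 = (1.770000 + 3.250000)/2 = 2.510000
  f(c_1) = f(2.510000) = -0.699900
  f(a) × f(c) ≥ 0, new interval: [2.510000, 3.250000]
Iteration 2:
  c_2 = (2.510000 + 3.250000)/2 = 2.880000
  f(c_2) = f(2.880000) = 1.294400
  f(a) × f(c) < 0, new interval: [2.510000, 2.880000]
Iteration 3:
  c_3 = (2.510000 + 2.880000)/2 = 2.695000
  f(c_3) = f(2.695000) = 0.263025
  f(a) × f(c) < 0, new interval: [2.510000, 2.695000]
Iteration 4:
  c_4 = (2.510000 + 2.695000)/2 = 2.602500
  f(c_4) = f(2.602500) = -0.226994
  f(a) × f(c) ≥ 0, new interval: [2.602500, 2.695000]

After 4 iteration(s), the approximation is c_4 = 2.602500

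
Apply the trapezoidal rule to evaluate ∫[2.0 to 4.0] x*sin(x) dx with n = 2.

f(x) = x*sin(x)
a = 2.0, b = 4.0, n = 2
h = (b - a)/n = 1.000000

Trapezoidal rule: (h/2)[f(x₀) + 2f(x₁) + 2f(x₂) + ... + f(xₙ)]

x_0 = 2.0000, f(x_0) = 1.818595, coefficient = 1
x_1 = 3.0000, f(x_1) = 0.423360, coefficient = 2
x_2 = 4.0000, f(x_2) = -3.027210, coefficient = 1

I ≈ (1.000000/2) × -0.361895 = -0.180948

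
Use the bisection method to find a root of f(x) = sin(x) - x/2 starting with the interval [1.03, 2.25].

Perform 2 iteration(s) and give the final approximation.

f(x) = sin(x) - x/2
Initial interval: [1.03, 2.25]

Iteration 1:
  c_1 = (1.030000 + 2.250000)/2 = 1.640000
  f(c_1) = f(1.640000) = 0.177606
  f(a) × f(c) ≥ 0, new interval: [1.640000, 2.250000]
Iteration 2:
  c_2 = (1.640000 + 2.250000)/2 = 1.945000
  f(c_2) = f(1.945000) = -0.041701
  f(a) × f(c) < 0, new interval: [1.640000, 1.945000]

After 2 iteration(s), the approximation is c_2 = 1.945000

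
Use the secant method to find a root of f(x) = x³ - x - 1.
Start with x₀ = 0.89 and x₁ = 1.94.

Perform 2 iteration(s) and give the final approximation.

f(x) = x³ - x - 1
x₀ = 0.89, x₁ = 1.94

Secant formula: x_{n+1} = x_n - f(x_n)(x_n - x_{n-1})/(f(x_n) - f(x_{n-1}))

Iteration 1:
  f(0.890000) = -1.185031
  f(1.940000) = 4.361384
  x_2 = 1.940000 - 4.361384×(1.940000 - 0.890000)/(4.361384 - (-1.185031))
       = 1.114340
Iteration 2:
  f(1.940000) = 4.361384
  f(1.114340) = -0.730604
  x_3 = 1.114340 - (-0.730604)×(1.114340 - 1.940000)/(-0.730604 - 4.361384)
       = 1.232807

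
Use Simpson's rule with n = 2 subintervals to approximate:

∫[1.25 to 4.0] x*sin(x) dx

f(x) = x*sin(x)
a = 1.25, b = 4.0, n = 2
h = (b - a)/n = 1.375000

Simpson's rule: (h/3)[f(x₀) + 4f(x₁) + 2f(x₂) + ... + f(xₙ)]

x_0 = 1.2500, f(x_0) = 1.186231, coefficient = 1
x_1 = 2.6250, f(x_1) = 1.296541, coefficient = 4
x_2 = 4.0000, f(x_2) = -3.027210, coefficient = 1

I ≈ (1.375000/3) × 3.345184 = 1.533209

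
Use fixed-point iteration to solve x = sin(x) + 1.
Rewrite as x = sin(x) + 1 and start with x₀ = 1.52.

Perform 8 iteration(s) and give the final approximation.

Equation: x = sin(x) + 1
Fixed-point form: x = sin(x) + 1
x₀ = 1.52

x_1 = g(1.520000) = 1.998710
x_2 = g(1.998710) = 1.909833
x_3 = g(1.909833) = 1.943075
x_4 = g(1.943075) = 1.931501
x_5 = g(1.931501) = 1.935648
x_6 = g(1.935648) = 1.934177
x_7 = g(1.934177) = 1.934701
x_8 = g(1.934701) = 1.934514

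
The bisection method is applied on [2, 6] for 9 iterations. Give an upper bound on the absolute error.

Bisection error bound: |error| ≤ (b-a)/2^n
|error| ≤ (6 - 2)/2^9 = 4/2^9
|error| ≤ 0.0078125000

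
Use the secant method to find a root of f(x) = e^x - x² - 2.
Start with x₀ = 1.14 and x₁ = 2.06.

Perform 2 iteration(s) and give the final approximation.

f(x) = e^x - x² - 2
x₀ = 1.14, x₁ = 2.06

Secant formula: x_{n+1} = x_n - f(x_n)(x_n - x_{n-1})/(f(x_n) - f(x_{n-1}))

Iteration 1:
  f(1.140000) = -0.172832
  f(2.060000) = 1.602370
  x_2 = 2.060000 - 1.602370×(2.060000 - 1.140000)/(1.602370 - (-0.172832))
       = 1.229570
Iteration 2:
  f(2.060000) = 1.602370
  f(1.229570) = -0.092083
  x_3 = 1.229570 - (-0.092083)×(1.229570 - 2.060000)/(-0.092083 - 1.602370)
       = 1.274699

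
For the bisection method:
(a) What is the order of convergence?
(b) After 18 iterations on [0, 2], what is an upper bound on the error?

(a) Bisection has linear (order 1) convergence; the error is halved each step.

(b) Error bound = (b-a)/2^n = (2 - 0)/2^{18}
    = 2/2^{18}

(a) 1 (linear); (b) error ≤ 7.63e-06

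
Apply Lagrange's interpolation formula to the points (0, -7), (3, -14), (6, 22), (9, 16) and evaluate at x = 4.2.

Lagrange interpolation formula:
P(x) = Σ yᵢ × Lᵢ(x)
where Lᵢ(x) = Π_{j≠i} (x - xⱼ)/(xᵢ - xⱼ)

L_0(4.2) = (4.2 - 3)/(0 - 3) × (4.2 - 6)/(0 - 6) × (4.2 - 9)/(0 - 9) = -0.064000
L_1(4.2) = (4.2 - 0)/(3 - 0) × (4.2 - 6)/(3 - 6) × (4.2 - 9)/(3 - 9) = 0.672000
L_2(4.2) = (4.2 - 0)/(6 - 0) × (4.2 - 3)/(6 - 3) × (4.2 - 9)/(6 - 9) = 0.448000
L_3(4.2) = (4.2 - 0)/(9 - 0) × (4.2 - 3)/(9 - 3) × (4.2 - 6)/(9 - 6) = -0.056000

P(4.2) = (-7)×L_0(4.2) + (-14)×L_1(4.2) + 22×L_2(4.2) + 16×L_3(4.2)
P(4.2) = 0.000000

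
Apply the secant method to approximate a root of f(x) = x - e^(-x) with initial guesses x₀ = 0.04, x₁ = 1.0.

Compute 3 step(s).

f(x) = x - e^(-x)
x₀ = 0.04, x₁ = 1.0

Secant formula: x_{n+1} = x_n - f(x_n)(x_n - x_{n-1})/(f(x_n) - f(x_{n-1}))

Iteration 1:
  f(0.040000) = -0.920789
  f(1.000000) = 0.632121
  x_2 = 1.000000 - 0.632121×(1.000000 - 0.040000)/(0.632121 - (-0.920789))
       = 0.609227
Iteration 2:
  f(1.000000) = 0.632121
  f(0.609227) = 0.065456
  x_3 = 0.609227 - 0.065456×(0.609227 - 1.000000)/(0.065456 - 0.632121)
       = 0.564088
Iteration 3:
  f(0.609227) = 0.065456
  f(0.564088) = -0.004790
  x_4 = 0.564088 - (-0.004790)×(0.564088 - 0.609227)/(-0.004790 - 0.065456)
       = 0.567166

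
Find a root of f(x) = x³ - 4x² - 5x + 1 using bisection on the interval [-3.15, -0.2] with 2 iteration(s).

f(x) = x³ - 4x² - 5x + 1
Initial interval: [-3.15, -0.2]

Iteration 1:
  c_1 = (-3.150000 + (-0.200000))/2 = -1.675000
  f(c_1) = f(-1.675000) = -6.546922
  f(a) × f(c) ≥ 0, new interval: [-1.675000, -0.200000]
Iteration 2:
  c_2 = (-1.675000 + (-0.200000))/2 = -0.937500
  f(c_2) = f(-0.937500) = 1.347900
  f(a) × f(c) < 0, new interval: [-1.675000, -0.937500]

After 2 iteration(s), the approximation is c_2 = -0.937500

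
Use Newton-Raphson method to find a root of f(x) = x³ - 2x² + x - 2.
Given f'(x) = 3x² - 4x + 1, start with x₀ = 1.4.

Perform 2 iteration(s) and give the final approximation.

f(x) = x³ - 2x² + x - 2
f'(x) = 3x² - 4x + 1
x₀ = 1.4

Newton-Raphson formula: x_{n+1} = x_n - f(x_n)/f'(x_n)

Iteration 1:
  f(1.400000) = -1.776000
  f'(1.400000) = 1.280000
  x_1 = 1.400000 - (-1.776000)/1.280000 = 2.787500
Iteration 2:
  f(2.787500) = 6.906498
  f'(2.787500) = 13.160469
  x_2 = 2.787500 - 6.906498/13.160469 = 2.262709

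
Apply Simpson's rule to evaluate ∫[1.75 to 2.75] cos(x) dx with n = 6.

f(x) = cos(x)
a = 1.75, b = 2.75, n = 6
h = (b - a)/n = 0.166667

Simpson's rule: (h/3)[f(x₀) + 4f(x₁) + 2f(x₂) + ... + f(xₙ)]

x_0 = 1.7500, f(x_0) = -0.178246, coefficient = 1
x_1 = 1.9167, f(x_1) = -0.339016, coefficient = 4
x_2 = 2.0833, f(x_2) = -0.490390, coefficient = 2
x_3 = 2.2500, f(x_3) = -0.628174, coefficient = 4
x_4 = 2.4167, f(x_4) = -0.748549, coefficient = 2
x_5 = 2.5833, f(x_5) = -0.848178, coefficient = 4
x_6 = 2.7500, f(x_6) = -0.924302, coefficient = 1

I ≈ (0.166667/3) × -10.841896 = -0.602328
Exact value: -0.602325
Error: 0.000003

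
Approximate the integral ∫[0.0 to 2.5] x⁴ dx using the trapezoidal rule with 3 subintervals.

f(x) = x⁴
a = 0.0, b = 2.5, n = 3
h = (b - a)/n = 0.833333

Trapezoidal rule: (h/2)[f(x₀) + 2f(x₁) + 2f(x₂) + ... + f(xₙ)]

x_0 = 0.0000, f(x_0) = 0.000000, coefficient = 1
x_1 = 0.8333, f(x_1) = 0.482253, coefficient = 2
x_2 = 1.6667, f(x_2) = 7.716049, coefficient = 2
x_3 = 2.5000, f(x_3) = 39.062500, coefficient = 1

I ≈ (0.833333/2) × 55.459105 = 23.107960
Exact value: 19.531250
Error: 3.576710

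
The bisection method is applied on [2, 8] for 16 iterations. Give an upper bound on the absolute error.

Bisection error bound: |error| ≤ (b-a)/2^n
|error| ≤ (8 - 2)/2^16 = 6/2^16
|error| ≤ 0.0000915527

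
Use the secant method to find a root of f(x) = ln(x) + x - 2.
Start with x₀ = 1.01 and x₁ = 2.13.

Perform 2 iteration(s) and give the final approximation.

f(x) = ln(x) + x - 2
x₀ = 1.01, x₁ = 2.13

Secant formula: x_{n+1} = x_n - f(x_n)(x_n - x_{n-1})/(f(x_n) - f(x_{n-1}))

Iteration 1:
  f(1.010000) = -0.980050
  f(2.130000) = 0.886122
  x_2 = 2.130000 - 0.886122×(2.130000 - 1.010000)/(0.886122 - (-0.980050))
       = 1.598186
Iteration 2:
  f(2.130000) = 0.886122
  f(1.598186) = 0.067055
  x_3 = 1.598186 - 0.067055×(1.598186 - 2.130000)/(0.067055 - 0.886122)
       = 1.554648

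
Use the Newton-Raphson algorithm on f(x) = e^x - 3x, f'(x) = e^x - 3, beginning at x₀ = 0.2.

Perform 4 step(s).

f(x) = e^x - 3x
f'(x) = e^x - 3
x₀ = 0.2

Newton-Raphson formula: x_{n+1} = x_n - f(x_n)/f'(x_n)

Iteration 1:
  f(0.200000) = 0.621403
  f'(0.200000) = -1.778597
  x_1 = 0.200000 - 0.621403/(-1.778597) = 0.549378
Iteration 2:
  f(0.549378) = 0.084041
  f'(0.549378) = -1.267825
  x_2 = 0.549378 - 0.084041/(-1.267825) = 0.615666
Iteration 3:
  f(0.615666) = 0.003891
  f'(0.615666) = -1.149112
  x_3 = 0.615666 - 0.003891/(-1.149112) = 0.619052
Iteration 4:
  f(0.619052) = 0.000011
  f'(0.619052) = -1.142833
  x_4 = 0.619052 - 0.000011/(-1.142833) = 0.619061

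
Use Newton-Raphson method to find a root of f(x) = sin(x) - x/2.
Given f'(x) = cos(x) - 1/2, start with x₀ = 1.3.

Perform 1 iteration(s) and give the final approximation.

f(x) = sin(x) - x/2
f'(x) = cos(x) - 1/2
x₀ = 1.3

Newton-Raphson formula: x_{n+1} = x_n - f(x_n)/f'(x_n)

Iteration 1:
  f(1.300000) = 0.313558
  f'(1.300000) = -0.232501
  x_1 = 1.300000 - 0.313558/(-0.232501) = 2.648631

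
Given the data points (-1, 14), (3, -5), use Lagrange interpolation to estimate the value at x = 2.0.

Lagrange interpolation formula:
P(x) = Σ yᵢ × Lᵢ(x)
where Lᵢ(x) = Π_{j≠i} (x - xⱼ)/(xᵢ - xⱼ)

L_0(2.0) = (2.0 - 3)/(-1 - 3) = 0.250000
L_1(2.0) = (2.0 - (-1))/(3 - (-1)) = 0.750000

P(2.0) = 14×L_0(2.0) + (-5)×L_1(2.0)
P(2.0) = -0.250000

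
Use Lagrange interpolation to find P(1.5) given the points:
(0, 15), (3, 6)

Lagrange interpolation formula:
P(x) = Σ yᵢ × Lᵢ(x)
where Lᵢ(x) = Π_{j≠i} (x - xⱼ)/(xᵢ - xⱼ)

L_0(1.5) = (1.5 - 3)/(0 - 3) = 0.500000
L_1(1.5) = (1.5 - 0)/(3 - 0) = 0.500000

P(1.5) = 15×L_0(1.5) + 6×L_1(1.5)
P(1.5) = 10.500000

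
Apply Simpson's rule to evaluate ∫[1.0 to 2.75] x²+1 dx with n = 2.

f(x) = x²+1
a = 1.0, b = 2.75, n = 2
h = (b - a)/n = 0.875000

Simpson's rule: (h/3)[f(x₀) + 4f(x₁) + 2f(x₂) + ... + f(xₙ)]

x_0 = 1.0000, f(x_0) = 2.000000, coefficient = 1
x_1 = 1.8750, f(x_1) = 4.515625, coefficient = 4
x_2 = 2.7500, f(x_2) = 8.562500, coefficient = 1

I ≈ (0.875000/3) × 28.625000 = 8.348958
Exact value: 8.348958
Error: 0.000000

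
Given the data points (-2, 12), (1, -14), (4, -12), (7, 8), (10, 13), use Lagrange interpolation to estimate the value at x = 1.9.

Lagrange interpolation formula:
P(x) = Σ yᵢ × Lᵢ(x)
where Lᵢ(x) = Π_{j≠i} (x - xⱼ)/(xᵢ - xⱼ)

L_0(1.9) = (1.9 - 1)/(-2 - 1) × (1.9 - 4)/(-2 - 4) × (1.9 - 7)/(-2 - 7) × (1.9 - 10)/(-2 - 10) = -0.040162
L_1(1.9) = (1.9 - (-2))/(1 - (-2)) × (1.9 - 4)/(1 - 4) × (1.9 - 7)/(1 - 7) × (1.9 - 10)/(1 - 10) = 0.696150
L_2(1.9) = (1.9 - (-2))/(4 - (-2)) × (1.9 - 1)/(4 - 1) × (1.9 - 7)/(4 - 7) × (1.9 - 10)/(4 - 10) = 0.447525
L_3(1.9) = (1.9 - (-2))/(7 - (-2)) × (1.9 - 1)/(7 - 1) × (1.9 - 4)/(7 - 4) × (1.9 - 10)/(7 - 10) = -0.122850
L_4(1.9) = (1.9 - (-2))/(10 - (-2)) × (1.9 - 1)/(10 - 1) × (1.9 - 4)/(10 - 4) × (1.9 - 7)/(10 - 7) = 0.019338

P(1.9) = 12×L_0(1.9) + (-14)×L_1(1.9) + (-12)×L_2(1.9) + 8×L_3(1.9) + 13×L_4(1.9)
P(1.9) = -16.329763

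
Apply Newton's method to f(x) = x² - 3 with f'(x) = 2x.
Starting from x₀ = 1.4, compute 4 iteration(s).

f(x) = x² - 3
f'(x) = 2x
x₀ = 1.4

Newton-Raphson formula: x_{n+1} = x_n - f(x_n)/f'(x_n)

Iteration 1:
  f(1.400000) = -1.040000
  f'(1.400000) = 2.800000
  x_1 = 1.400000 - (-1.040000)/2.800000 = 1.771429
Iteration 2:
  f(1.771429) = 0.137959
  f'(1.771429) = 3.542857
  x_2 = 1.771429 - 0.137959/3.542857 = 1.732488
Iteration 3:
  f(1.732488) = 0.001516
  f'(1.732488) = 3.464977
  x_3 = 1.732488 - 0.001516/3.464977 = 1.732051
Iteration 4:
  f(1.732051) = 0.000000
  f'(1.732051) = 3.464102
  x_4 = 1.732051 - 0.000000/3.464102 = 1.732051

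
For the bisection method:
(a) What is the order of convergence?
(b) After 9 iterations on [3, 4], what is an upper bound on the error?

(a) Bisection has linear (order 1) convergence; the error is halved each step.

(b) Error bound = (b-a)/2^n = (4 - 3)/2^{9}
    = 1/2^{9}

(a) 1 (linear); (b) error ≤ 1.95e-03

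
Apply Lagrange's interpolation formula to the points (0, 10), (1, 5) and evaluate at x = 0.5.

Lagrange interpolation formula:
P(x) = Σ yᵢ × Lᵢ(x)
where Lᵢ(x) = Π_{j≠i} (x - xⱼ)/(xᵢ - xⱼ)

L_0(0.5) = (0.5 - 1)/(0 - 1) = 0.500000
L_1(0.5) = (0.5 - 0)/(1 - 0) = 0.500000

P(0.5) = 10×L_0(0.5) + 5×L_1(0.5)
P(0.5) = 7.500000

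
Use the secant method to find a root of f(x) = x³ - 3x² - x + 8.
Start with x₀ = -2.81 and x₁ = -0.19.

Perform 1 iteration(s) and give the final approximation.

f(x) = x³ - 3x² - x + 8
x₀ = -2.81, x₁ = -0.19

Secant formula: x_{n+1} = x_n - f(x_n)(x_n - x_{n-1})/(f(x_n) - f(x_{n-1}))

Iteration 1:
  f(-2.810000) = -35.066341
  f(-0.190000) = 8.074841
  x_2 = -0.190000 - 8.074841×(-0.190000 - (-2.810000))/(8.074841 - (-35.066341))
       = -0.680392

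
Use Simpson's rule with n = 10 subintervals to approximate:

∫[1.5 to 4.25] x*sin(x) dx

f(x) = x*sin(x)
a = 1.5, b = 4.25, n = 10
h = (b - a)/n = 0.275000

Simpson's rule: (h/3)[f(x₀) + 4f(x₁) + 2f(x₂) + ... + f(xₙ)]

x_0 = 1.5000, f(x_0) = 1.496242, coefficient = 1
x_1 = 1.7750, f(x_1) = 1.738120, coefficient = 4
x_2 = 2.0500, f(x_2) = 1.819093, coefficient = 2
x_3 = 2.3250, f(x_3) = 1.694500, coefficient = 4
x_4 = 2.6000, f(x_4) = 1.340304, coefficient = 2
x_5 = 2.8750, f(x_5) = 0.757407, coefficient = 4
x_6 = 3.1500, f(x_6) = -0.026483, coefficient = 2
x_7 = 3.4250, f(x_7) = -0.957728, coefficient = 4
x_8 = 3.7000, f(x_8) = -1.960394, coefficient = 2
x_9 = 3.9750, f(x_9) = -2.942401, coefficient = 4
x_10 = 4.2500, f(x_10) = -3.803705, coefficient = 1

I ≈ (0.275000/3) × 1.197170 = 0.109741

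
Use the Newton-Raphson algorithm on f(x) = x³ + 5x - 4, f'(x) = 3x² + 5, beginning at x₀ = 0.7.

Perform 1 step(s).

f(x) = x³ + 5x - 4
f'(x) = 3x² + 5
x₀ = 0.7

Newton-Raphson formula: x_{n+1} = x_n - f(x_n)/f'(x_n)

Iteration 1:
  f(0.700000) = -0.157000
  f'(0.700000) = 6.470000
  x_1 = 0.700000 - (-0.157000)/6.470000 = 0.724266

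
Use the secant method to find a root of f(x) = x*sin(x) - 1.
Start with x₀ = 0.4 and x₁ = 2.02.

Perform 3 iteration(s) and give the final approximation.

f(x) = x*sin(x) - 1
x₀ = 0.4, x₁ = 2.02

Secant formula: x_{n+1} = x_n - f(x_n)(x_n - x_{n-1})/(f(x_n) - f(x_{n-1}))

Iteration 1:
  f(0.400000) = -0.844233
  f(2.020000) = 0.819602
  x_2 = 2.020000 - 0.819602×(2.020000 - 0.400000)/(0.819602 - (-0.844233))
       = 1.221991
Iteration 2:
  f(2.020000) = 0.819602
  f(1.221991) = 0.148404
  x_3 = 1.221991 - 0.148404×(1.221991 - 2.020000)/(0.148404 - 0.819602)
       = 1.045548
Iteration 3:
  f(1.221991) = 0.148404
  f(1.045548) = -0.095393
  x_4 = 1.045548 - (-0.095393)×(1.045548 - 1.221991)/(-0.095393 - 0.148404)
       = 1.114586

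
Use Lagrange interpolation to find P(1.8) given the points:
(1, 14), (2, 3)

Lagrange interpolation formula:
P(x) = Σ yᵢ × Lᵢ(x)
where Lᵢ(x) = Π_{j≠i} (x - xⱼ)/(xᵢ - xⱼ)

L_0(1.8) = (1.8 - 2)/(1 - 2) = 0.200000
L_1(1.8) = (1.8 - 1)/(2 - 1) = 0.800000

P(1.8) = 14×L_0(1.8) + 3×L_1(1.8)
P(1.8) = 5.200000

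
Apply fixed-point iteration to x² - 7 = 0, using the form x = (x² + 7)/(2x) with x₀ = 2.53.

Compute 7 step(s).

Equation: x² - 7 = 0
Fixed-point form: x = (x² + 7)/(2x)
x₀ = 2.53

x_1 = g(2.530000) = 2.648399
x_2 = g(2.648399) = 2.645753
x_3 = g(2.645753) = 2.645751
x_4 = g(2.645751) = 2.645751
x_5 = g(2.645751) = 2.645751
x_6 = g(2.645751) = 2.645751
x_7 = g(2.645751) = 2.645751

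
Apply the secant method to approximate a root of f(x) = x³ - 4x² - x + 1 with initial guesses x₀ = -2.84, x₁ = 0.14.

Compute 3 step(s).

f(x) = x³ - 4x² - x + 1
x₀ = -2.84, x₁ = 0.14

Secant formula: x_{n+1} = x_n - f(x_n)(x_n - x_{n-1})/(f(x_n) - f(x_{n-1}))

Iteration 1:
  f(-2.840000) = -51.328704
  f(0.140000) = 0.784344
  x_2 = 0.140000 - 0.784344×(0.140000 - (-2.840000))/(0.784344 - (-51.328704))
       = 0.095149
Iteration 2:
  f(0.140000) = 0.784344
  f(0.095149) = 0.869500
  x_3 = 0.095149 - 0.869500×(0.095149 - 0.140000)/(0.869500 - 0.784344)
       = 0.553113
Iteration 3:
  f(0.095149) = 0.869500
  f(0.553113) = -0.607631
  x_4 = 0.553113 - (-0.607631)×(0.553113 - 0.095149)/(-0.607631 - 0.869500)
       = 0.364725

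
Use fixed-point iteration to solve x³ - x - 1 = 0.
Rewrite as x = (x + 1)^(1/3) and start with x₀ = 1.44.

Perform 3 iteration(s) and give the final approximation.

Equation: x³ - x - 1 = 0
Fixed-point form: x = (x + 1)^(1/3)
x₀ = 1.44

x_1 = g(1.440000) = 1.346263
x_2 = g(1.346263) = 1.328798
x_3 = g(1.328798) = 1.325492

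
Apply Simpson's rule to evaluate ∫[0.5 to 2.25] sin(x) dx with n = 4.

f(x) = sin(x)
a = 0.5, b = 2.25, n = 4
h = (b - a)/n = 0.437500

Simpson's rule: (h/3)[f(x₀) + 4f(x₁) + 2f(x₂) + ... + f(xₙ)]

x_0 = 0.5000, f(x_0) = 0.479426, coefficient = 1
x_1 = 0.9375, f(x_1) = 0.806081, coefficient = 4
x_2 = 1.3750, f(x_2) = 0.980893, coefficient = 2
x_3 = 1.8125, f(x_3) = 0.970932, coefficient = 4
x_4 = 2.2500, f(x_4) = 0.778073, coefficient = 1

I ≈ (0.437500/3) × 10.327336 = 1.506070
Exact value: 1.505756
Error: 0.000314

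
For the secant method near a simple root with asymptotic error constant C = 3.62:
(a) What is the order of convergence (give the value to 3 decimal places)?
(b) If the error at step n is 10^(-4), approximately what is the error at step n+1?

(a) Secant method has superlinear convergence with order φ = (1+√5)/2 ≈ 1.618.
    This means |e_{n+1}| ≈ C|e_n|^1.618.

(b) With |e_n| = 10^(-4) and C = 3.62:
    |e_{n+1}| ≈ 3.62 × (10^(-4))^1.618 = 3.62 × 10^(-6.47)

(a) ≈ 1.618 (golden ratio); (b) |e_{n+1}| ≈ 1.221e-06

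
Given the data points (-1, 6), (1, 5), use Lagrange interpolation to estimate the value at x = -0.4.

Lagrange interpolation formula:
P(x) = Σ yᵢ × Lᵢ(x)
where Lᵢ(x) = Π_{j≠i} (x - xⱼ)/(xᵢ - xⱼ)

L_0(-0.4) = (-0.4 - 1)/(-1 - 1) = 0.700000
L_1(-0.4) = (-0.4 - (-1))/(1 - (-1)) = 0.300000

P(-0.4) = 6×L_0(-0.4) + 5×L_1(-0.4)
P(-0.4) = 5.700000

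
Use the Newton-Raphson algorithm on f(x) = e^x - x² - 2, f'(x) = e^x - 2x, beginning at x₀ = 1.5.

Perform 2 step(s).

f(x) = e^x - x² - 2
f'(x) = e^x - 2x
x₀ = 1.5

Newton-Raphson formula: x_{n+1} = x_n - f(x_n)/f'(x_n)

Iteration 1:
  f(1.500000) = 0.231689
  f'(1.500000) = 1.481689
  x_1 = 1.500000 - 0.231689/1.481689 = 1.343632
Iteration 2:
  f(1.343632) = 0.027592
  f'(1.343632) = 1.145675
  x_2 = 1.343632 - 0.027592/1.145675 = 1.319548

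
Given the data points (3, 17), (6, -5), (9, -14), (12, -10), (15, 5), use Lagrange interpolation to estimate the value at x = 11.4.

Lagrange interpolation formula:
P(x) = Σ yᵢ × Lᵢ(x)
where Lᵢ(x) = Π_{j≠i} (x - xⱼ)/(xᵢ - xⱼ)

L_0(11.4) = (11.4 - 6)/(3 - 6) × (11.4 - 9)/(3 - 9) × (11.4 - 12)/(3 - 12) × (11.4 - 15)/(3 - 15) = 0.014400
L_1(11.4) = (11.4 - 3)/(6 - 3) × (11.4 - 9)/(6 - 9) × (11.4 - 12)/(6 - 12) × (11.4 - 15)/(6 - 15) = -0.089600
L_2(11.4) = (11.4 - 3)/(9 - 3) × (11.4 - 6)/(9 - 6) × (11.4 - 12)/(9 - 12) × (11.4 - 15)/(9 - 15) = 0.302400
L_3(11.4) = (11.4 - 3)/(12 - 3) × (11.4 - 6)/(12 - 6) × (11.4 - 9)/(12 - 9) × (11.4 - 15)/(12 - 15) = 0.806400
L_4(11.4) = (11.4 - 3)/(15 - 3) × (11.4 - 6)/(15 - 6) × (11.4 - 9)/(15 - 9) × (11.4 - 12)/(15 - 12) = -0.033600

P(11.4) = 17×L_0(11.4) + (-5)×L_1(11.4) + (-14)×L_2(11.4) + (-10)×L_3(11.4) + 5×L_4(11.4)
P(11.4) = -11.772800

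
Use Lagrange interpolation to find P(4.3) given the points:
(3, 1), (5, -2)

Lagrange interpolation formula:
P(x) = Σ yᵢ × Lᵢ(x)
where Lᵢ(x) = Π_{j≠i} (x - xⱼ)/(xᵢ - xⱼ)

L_0(4.3) = (4.3 - 5)/(3 - 5) = 0.350000
L_1(4.3) = (4.3 - 3)/(5 - 3) = 0.650000

P(4.3) = 1×L_0(4.3) + (-2)×L_1(4.3)
P(4.3) = -0.950000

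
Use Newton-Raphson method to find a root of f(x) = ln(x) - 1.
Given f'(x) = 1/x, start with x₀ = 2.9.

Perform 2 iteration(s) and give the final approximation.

f(x) = ln(x) - 1
f'(x) = 1/x
x₀ = 2.9

Newton-Raphson formula: x_{n+1} = x_n - f(x_n)/f'(x_n)

Iteration 1:
  f(2.900000) = 0.064711
  f'(2.900000) = 0.344828
  x_1 = 2.900000 - 0.064711/0.344828 = 2.712339
Iteration 2:
  f(2.712339) = -0.002189
  f'(2.712339) = 0.368685
  x_2 = 2.712339 - (-0.002189)/0.368685 = 2.718275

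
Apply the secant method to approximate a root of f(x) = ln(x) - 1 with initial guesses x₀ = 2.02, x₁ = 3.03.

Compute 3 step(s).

f(x) = ln(x) - 1
x₀ = 2.02, x₁ = 3.03

Secant formula: x_{n+1} = x_n - f(x_n)(x_n - x_{n-1})/(f(x_n) - f(x_{n-1}))

Iteration 1:
  f(2.020000) = -0.296902
  f(3.030000) = 0.108563
  x_2 = 3.030000 - 0.108563×(3.030000 - 2.020000)/(0.108563 - (-0.296902))
       = 2.759574
Iteration 2:
  f(3.030000) = 0.108563
  f(2.759574) = 0.015076
  x_3 = 2.759574 - 0.015076×(2.759574 - 3.030000)/(0.015076 - 0.108563)
       = 2.715963
Iteration 3:
  f(2.759574) = 0.015076
  f(2.715963) = -0.000853
  x_4 = 2.715963 - (-0.000853)×(2.715963 - 2.759574)/(-0.000853 - 0.015076)
       = 2.718299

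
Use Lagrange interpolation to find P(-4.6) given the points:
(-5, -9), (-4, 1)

Lagrange interpolation formula:
P(x) = Σ yᵢ × Lᵢ(x)
where Lᵢ(x) = Π_{j≠i} (x - xⱼ)/(xᵢ - xⱼ)

L_0(-4.6) = (-4.6 - (-4))/(-5 - (-4)) = 0.600000
L_1(-4.6) = (-4.6 - (-5))/(-4 - (-5)) = 0.400000

P(-4.6) = (-9)×L_0(-4.6) + 1×L_1(-4.6)
P(-4.6) = -5.000000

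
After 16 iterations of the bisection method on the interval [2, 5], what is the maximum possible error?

Bisection error bound: |error| ≤ (b-a)/2^n
|error| ≤ (5 - 2)/2^16 = 3/2^16
|error| ≤ 0.0000457764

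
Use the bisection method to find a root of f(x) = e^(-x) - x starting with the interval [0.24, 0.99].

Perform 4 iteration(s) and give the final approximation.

f(x) = e^(-x) - x
Initial interval: [0.24, 0.99]

Iteration 1:
  c_1 = (0.240000 + 0.990000)/2 = 0.615000
  f(c_1) = f(0.615000) = -0.074359
  f(a) × f(c) < 0, new interval: [0.240000, 0.615000]
Iteration 2:
  c_2 = (0.240000 + 0.615000)/2 = 0.427500
  f(c_2) = f(0.427500) = 0.224637
  f(a) × f(c) ≥ 0, new interval: [0.427500, 0.615000]
Iteration 3:
  c_3 = (0.427500 + 0.615000)/2 = 0.521250
  f(c_3) = f(0.521250) = 0.072528
  f(a) × f(c) ≥ 0, new interval: [0.521250, 0.615000]
Iteration 4:
  c_4 = (0.521250 + 0.615000)/2 = 0.568125
  f(c_4) = f(0.568125) = -0.001538
  f(a) × f(c) < 0, new interval: [0.521250, 0.568125]

After 4 iteration(s), the approximation is c_4 = 0.568125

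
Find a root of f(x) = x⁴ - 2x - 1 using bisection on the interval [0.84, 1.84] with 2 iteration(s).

f(x) = x⁴ - 2x - 1
Initial interval: [0.84, 1.84]

Iteration 1:
  c_1 = (0.840000 + 1.840000)/2 = 1.340000
  f(c_1) = f(1.340000) = -0.455821
  f(a) × f(c) ≥ 0, new interval: [1.340000, 1.840000]
Iteration 2:
  c_2 = (1.340000 + 1.840000)/2 = 1.590000
  f(c_2) = f(1.590000) = 2.211290
  f(a) × f(c) < 0, new interval: [1.340000, 1.590000]

After 2 iteration(s), the approximation is c_2 = 1.590000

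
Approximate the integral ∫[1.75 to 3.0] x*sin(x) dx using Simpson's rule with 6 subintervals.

f(x) = x*sin(x)
a = 1.75, b = 3.0, n = 6
h = (b - a)/n = 0.208333

Simpson's rule: (h/3)[f(x₀) + 4f(x₁) + 2f(x₂) + ... + f(xₙ)]

x_0 = 1.7500, f(x_0) = 1.721975, coefficient = 1
x_1 = 1.9583, f(x_1) = 1.813109, coefficient = 4
x_2 = 2.1667, f(x_2) = 1.793264, coefficient = 2
x_3 = 2.3750, f(x_3) = 1.647502, coefficient = 4
x_4 = 2.5833, f(x_4) = 1.368419, coefficient = 2
x_5 = 2.7917, f(x_5) = 0.957062, coefficient = 4
x_6 = 3.0000, f(x_6) = 0.423360, coefficient = 1

I ≈ (0.208333/3) × 26.139393 = 1.815236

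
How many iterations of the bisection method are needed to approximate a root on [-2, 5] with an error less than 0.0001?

We need (b-a)/2^n ≤ 0.0001
(5 - (-2))/2^n ≤ 0.0001
7/2^n ≤ 0.0001
2^n ≥ 70000
n ≥ log₂(70000) = 16.10
n ≥ 17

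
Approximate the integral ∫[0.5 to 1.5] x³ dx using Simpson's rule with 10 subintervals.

f(x) = x³
a = 0.5, b = 1.5, n = 10
h = (b - a)/n = 0.100000

Simpson's rule: (h/3)[f(x₀) + 4f(x₁) + 2f(x₂) + ... + f(xₙ)]

x_0 = 0.5000, f(x_0) = 0.125000, coefficient = 1
x_1 = 0.6000, f(x_1) = 0.216000, coefficient = 4
x_2 = 0.7000, f(x_2) = 0.343000, coefficient = 2
x_3 = 0.8000, f(x_3) = 0.512000, coefficient = 4
x_4 = 0.9000, f(x_4) = 0.729000, coefficient = 2
x_5 = 1.0000, f(x_5) = 1.000000, coefficient = 4
x_6 = 1.1000, f(x_6) = 1.331000, coefficient = 2
x_7 = 1.2000, f(x_7) = 1.728000, coefficient = 4
x_8 = 1.3000, f(x_8) = 2.197000, coefficient = 2
x_9 = 1.4000, f(x_9) = 2.744000, coefficient = 4
x_10 = 1.5000, f(x_10) = 3.375000, coefficient = 1

I ≈ (0.100000/3) × 37.500000 = 1.250000
Exact value: 1.250000
Error: 0.000000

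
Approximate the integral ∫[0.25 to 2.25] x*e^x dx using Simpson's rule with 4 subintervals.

f(x) = x*e^x
a = 0.25, b = 2.25, n = 4
h = (b - a)/n = 0.500000

Simpson's rule: (h/3)[f(x₀) + 4f(x₁) + 2f(x₂) + ... + f(xₙ)]

x_0 = 0.2500, f(x_0) = 0.321006, coefficient = 1
x_1 = 0.7500, f(x_1) = 1.587750, coefficient = 4
x_2 = 1.2500, f(x_2) = 4.362929, coefficient = 2
x_3 = 1.7500, f(x_3) = 10.070555, coefficient = 4
x_4 = 2.2500, f(x_4) = 21.347406, coefficient = 1

I ≈ (0.500000/3) × 77.027488 = 12.837915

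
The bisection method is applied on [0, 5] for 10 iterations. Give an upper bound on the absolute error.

Bisection error bound: |error| ≤ (b-a)/2^n
|error| ≤ (5 - 0)/2^10 = 5/2^10
|error| ≤ 0.0048828125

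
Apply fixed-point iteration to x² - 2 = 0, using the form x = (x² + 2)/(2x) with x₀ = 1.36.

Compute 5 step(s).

Equation: x² - 2 = 0
Fixed-point form: x = (x² + 2)/(2x)
x₀ = 1.36

x_1 = g(1.360000) = 1.415294
x_2 = g(1.415294) = 1.414214
x_3 = g(1.414214) = 1.414214
x_4 = g(1.414214) = 1.414214
x_5 = g(1.414214) = 1.414214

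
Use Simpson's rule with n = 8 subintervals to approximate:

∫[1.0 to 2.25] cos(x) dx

f(x) = cos(x)
a = 1.0, b = 2.25, n = 8
h = (b - a)/n = 0.156250

Simpson's rule: (h/3)[f(x₀) + 4f(x₁) + 2f(x₂) + ... + f(xₙ)]

x_0 = 1.0000, f(x_0) = 0.540302, coefficient = 1
x_1 = 1.1562, f(x_1) = 0.402775, coefficient = 4
x_2 = 1.3125, f(x_2) = 0.255434, coefficient = 2
x_3 = 1.4688, f(x_3) = 0.101869, coefficient = 4
x_4 = 1.6250, f(x_4) = -0.054177, coefficient = 2
x_5 = 1.7812, f(x_5) = -0.208904, coefficient = 4
x_6 = 1.9375, f(x_6) = -0.358540, coefficient = 2
x_7 = 2.0938, f(x_7) = -0.499441, coefficient = 4
x_8 = 2.2500, f(x_8) = -0.628174, coefficient = 1

I ≈ (0.156250/3) × -1.217242 = -0.063398
Exact value: -0.063398
Error: 0.000000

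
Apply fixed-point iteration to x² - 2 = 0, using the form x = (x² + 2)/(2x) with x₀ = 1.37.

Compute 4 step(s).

Equation: x² - 2 = 0
Fixed-point form: x = (x² + 2)/(2x)
x₀ = 1.37

x_1 = g(1.370000) = 1.414927
x_2 = g(1.414927) = 1.414214
x_3 = g(1.414214) = 1.414214
x_4 = g(1.414214) = 1.414214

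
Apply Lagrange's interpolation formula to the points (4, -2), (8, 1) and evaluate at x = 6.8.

Lagrange interpolation formula:
P(x) = Σ yᵢ × Lᵢ(x)
where Lᵢ(x) = Π_{j≠i} (x - xⱼ)/(xᵢ - xⱼ)

L_0(6.8) = (6.8 - 8)/(4 - 8) = 0.300000
L_1(6.8) = (6.8 - 4)/(8 - 4) = 0.700000

P(6.8) = (-2)×L_0(6.8) + 1×L_1(6.8)
P(6.8) = 0.100000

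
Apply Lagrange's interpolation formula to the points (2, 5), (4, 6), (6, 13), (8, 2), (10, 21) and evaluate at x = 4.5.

Lagrange interpolation formula:
P(x) = Σ yᵢ × Lᵢ(x)
where Lᵢ(x) = Π_{j≠i} (x - xⱼ)/(xᵢ - xⱼ)

L_0(4.5) = (4.5 - 4)/(2 - 4) × (4.5 - 6)/(2 - 6) × (4.5 - 8)/(2 - 8) × (4.5 - 10)/(2 - 10) = -0.037598
L_1(4.5) = (4.5 - 2)/(4 - 2) × (4.5 - 6)/(4 - 6) × (4.5 - 8)/(4 - 8) × (4.5 - 10)/(4 - 10) = 0.751953
L_2(4.5) = (4.5 - 2)/(6 - 2) × (4.5 - 4)/(6 - 4) × (4.5 - 8)/(6 - 8) × (4.5 - 10)/(6 - 10) = 0.375977
L_3(4.5) = (4.5 - 2)/(8 - 2) × (4.5 - 4)/(8 - 4) × (4.5 - 6)/(8 - 6) × (4.5 - 10)/(8 - 10) = -0.107422
L_4(4.5) = (4.5 - 2)/(10 - 2) × (4.5 - 4)/(10 - 4) × (4.5 - 6)/(10 - 6) × (4.5 - 8)/(10 - 8) = 0.017090

P(4.5) = 5×L_0(4.5) + 6×L_1(4.5) + 13×L_2(4.5) + 2×L_3(4.5) + 21×L_4(4.5)
P(4.5) = 9.355469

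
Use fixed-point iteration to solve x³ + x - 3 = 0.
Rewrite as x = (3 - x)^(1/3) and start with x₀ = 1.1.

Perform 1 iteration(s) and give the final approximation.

Equation: x³ + x - 3 = 0
Fixed-point form: x = (3 - x)^(1/3)
x₀ = 1.1

x_1 = g(1.100000) = 1.238562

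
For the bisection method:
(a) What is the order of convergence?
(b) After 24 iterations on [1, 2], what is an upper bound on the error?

(a) Bisection has linear (order 1) convergence; the error is halved each step.

(b) Error bound = (b-a)/2^n = (2 - 1)/2^{24}
    = 1/2^{24}

(a) 1 (linear); (b) error ≤ 5.96e-08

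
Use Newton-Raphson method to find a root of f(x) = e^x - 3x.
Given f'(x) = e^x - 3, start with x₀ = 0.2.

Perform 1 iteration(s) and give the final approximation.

f(x) = e^x - 3x
f'(x) = e^x - 3
x₀ = 0.2

Newton-Raphson formula: x_{n+1} = x_n - f(x_n)/f'(x_n)

Iteration 1:
  f(0.200000) = 0.621403
  f'(0.200000) = -1.778597
  x_1 = 0.200000 - 0.621403/(-1.778597) = 0.549378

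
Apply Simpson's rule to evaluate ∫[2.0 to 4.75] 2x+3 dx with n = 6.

f(x) = 2x+3
a = 2.0, b = 4.75, n = 6
h = (b - a)/n = 0.458333

Simpson's rule: (h/3)[f(x₀) + 4f(x₁) + 2f(x₂) + ... + f(xₙ)]

x_0 = 2.0000, f(x_0) = 7.000000, coefficient = 1
x_1 = 2.4583, f(x_1) = 7.916667, coefficient = 4
x_2 = 2.9167, f(x_2) = 8.833333, coefficient = 2
x_3 = 3.3750, f(x_3) = 9.750000, coefficient = 4
x_4 = 3.8333, f(x_4) = 10.666667, coefficient = 2
x_5 = 4.2917, f(x_5) = 11.583333, coefficient = 4
x_6 = 4.7500, f(x_6) = 12.500000, coefficient = 1

I ≈ (0.458333/3) × 175.500000 = 26.812500
Exact value: 26.812500
Error: 0.000000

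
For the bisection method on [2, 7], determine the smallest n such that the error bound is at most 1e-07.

We need (b-a)/2^n ≤ 1e-07
(7 - 2)/2^n ≤ 1e-07
5/2^n ≤ 1e-07
2^n ≥ 50000000
n ≥ log₂(50000000) = 25.58
n ≥ 26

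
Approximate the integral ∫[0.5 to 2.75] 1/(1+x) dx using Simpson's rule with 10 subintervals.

f(x) = 1/(1+x)
a = 0.5, b = 2.75, n = 10
h = (b - a)/n = 0.225000

Simpson's rule: (h/3)[f(x₀) + 4f(x₁) + 2f(x₂) + ... + f(xₙ)]

x_0 = 0.5000, f(x_0) = 0.666667, coefficient = 1
x_1 = 0.7250, f(x_1) = 0.579710, coefficient = 4
x_2 = 0.9500, f(x_2) = 0.512821, coefficient = 2
x_3 = 1.1750, f(x_3) = 0.459770, coefficient = 4
x_4 = 1.4000, f(x_4) = 0.416667, coefficient = 2
x_5 = 1.6250, f(x_5) = 0.380952, coefficient = 4
x_6 = 1.8500, f(x_6) = 0.350877, coefficient = 2
x_7 = 2.0750, f(x_7) = 0.325203, coefficient = 4
x_8 = 2.3000, f(x_8) = 0.303030, coefficient = 2
x_9 = 2.5250, f(x_9) = 0.283688, coefficient = 4
x_10 = 2.7500, f(x_10) = 0.266667, coefficient = 1

I ≈ (0.225000/3) × 12.217418 = 0.916306
Exact value: 0.916291
Error: 0.000016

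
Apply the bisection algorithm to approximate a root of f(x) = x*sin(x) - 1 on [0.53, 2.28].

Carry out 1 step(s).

f(x) = x*sin(x) - 1
Initial interval: [0.53, 2.28]

Iteration 1:
  c_1 = (0.530000 + 2.280000)/2 = 1.405000
  f(c_1) = f(1.405000) = 0.385734
  f(a) × f(c) < 0, new interval: [0.530000, 1.405000]

After 1 iteration(s), the approximation is c_1 = 1.405000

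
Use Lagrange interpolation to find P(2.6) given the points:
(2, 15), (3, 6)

Lagrange interpolation formula:
P(x) = Σ yᵢ × Lᵢ(x)
where Lᵢ(x) = Π_{j≠i} (x - xⱼ)/(xᵢ - xⱼ)

L_0(2.6) = (2.6 - 3)/(2 - 3) = 0.400000
L_1(2.6) = (2.6 - 2)/(3 - 2) = 0.600000

P(2.6) = 15×L_0(2.6) + 6×L_1(2.6)
P(2.6) = 9.600000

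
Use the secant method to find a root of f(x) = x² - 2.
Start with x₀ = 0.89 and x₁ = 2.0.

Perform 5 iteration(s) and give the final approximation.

f(x) = x² - 2
x₀ = 0.89, x₁ = 2.0

Secant formula: x_{n+1} = x_n - f(x_n)(x_n - x_{n-1})/(f(x_n) - f(x_{n-1}))

Iteration 1:
  f(0.890000) = -1.207900
  f(2.000000) = 2.000000
  x_2 = 2.000000 - 2.000000×(2.000000 - 0.890000)/(2.000000 - (-1.207900))
       = 1.307958
Iteration 2:
  f(2.000000) = 2.000000
  f(1.307958) = -0.289245
  x_3 = 1.307958 - (-0.289245)×(1.307958 - 2.000000)/(-0.289245 - 2.000000)
       = 1.395397
Iteration 3:
  f(1.307958) = -0.289245
  f(1.395397) = -0.052866
  x_4 = 1.395397 - (-0.052866)×(1.395397 - 1.307958)/(-0.052866 - (-0.289245))
       = 1.414953
Iteration 4:
  f(1.395397) = -0.052866
  f(1.414953) = 0.002092
  x_5 = 1.414953 - 0.002092×(1.414953 - 1.395397)/(0.002092 - (-0.052866))
       = 1.414209
Iteration 5:
  f(1.414953) = 0.002092
  f(1.414209) = -0.000014
  x_6 = 1.414209 - (-0.000014)×(1.414209 - 1.414953)/(-0.000014 - 0.002092)
       = 1.414214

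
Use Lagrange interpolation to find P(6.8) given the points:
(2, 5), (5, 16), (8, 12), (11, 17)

Lagrange interpolation formula:
P(x) = Σ yᵢ × Lᵢ(x)
where Lᵢ(x) = Π_{j≠i} (x - xⱼ)/(xᵢ - xⱼ)

L_0(6.8) = (6.8 - 5)/(2 - 5) × (6.8 - 8)/(2 - 8) × (6.8 - 11)/(2 - 11) = -0.056000
L_1(6.8) = (6.8 - 2)/(5 - 2) × (6.8 - 8)/(5 - 8) × (6.8 - 11)/(5 - 11) = 0.448000
L_2(6.8) = (6.8 - 2)/(8 - 2) × (6.8 - 5)/(8 - 5) × (6.8 - 11)/(8 - 11) = 0.672000
L_3(6.8) = (6.8 - 2)/(11 - 2) × (6.8 - 5)/(11 - 5) × (6.8 - 8)/(11 - 8) = -0.064000

P(6.8) = 5×L_0(6.8) + 16×L_1(6.8) + 12×L_2(6.8) + 17×L_3(6.8)
P(6.8) = 13.864000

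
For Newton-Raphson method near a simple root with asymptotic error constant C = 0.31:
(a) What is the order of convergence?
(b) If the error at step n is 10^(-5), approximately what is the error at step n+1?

(a) Newton-Raphson has quadratic (order 2) convergence near simple roots.
    This means |e_{n+1}| ≈ C|e_n|².

(b) With |e_n| = 10^(-5) and C = 0.31:
    |e_{n+1}| ≈ 0.31 × (10^(-5))² = 0.31 × 10^(-10)

(a) 2 (quadratic); (b) |e_{n+1}| ≈ 3.100e-11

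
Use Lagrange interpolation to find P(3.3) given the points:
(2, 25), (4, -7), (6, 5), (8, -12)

Lagrange interpolation formula:
P(x) = Σ yᵢ × Lᵢ(x)
where Lᵢ(x) = Π_{j≠i} (x - xⱼ)/(xᵢ - xⱼ)

L_0(3.3) = (3.3 - 4)/(2 - 4) × (3.3 - 6)/(2 - 6) × (3.3 - 8)/(2 - 8) = 0.185063
L_1(3.3) = (3.3 - 2)/(4 - 2) × (3.3 - 6)/(4 - 6) × (3.3 - 8)/(4 - 8) = 1.031062
L_2(3.3) = (3.3 - 2)/(6 - 2) × (3.3 - 4)/(6 - 4) × (3.3 - 8)/(6 - 8) = -0.267313
L_3(3.3) = (3.3 - 2)/(8 - 2) × (3.3 - 4)/(8 - 4) × (3.3 - 6)/(8 - 6) = 0.051188

P(3.3) = 25×L_0(3.3) + (-7)×L_1(3.3) + 5×L_2(3.3) + (-12)×L_3(3.3)
P(3.3) = -4.541687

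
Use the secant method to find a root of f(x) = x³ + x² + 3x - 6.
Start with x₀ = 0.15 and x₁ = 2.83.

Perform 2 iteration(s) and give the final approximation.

f(x) = x³ + x² + 3x - 6
x₀ = 0.15, x₁ = 2.83

Secant formula: x_{n+1} = x_n - f(x_n)(x_n - x_{n-1})/(f(x_n) - f(x_{n-1}))

Iteration 1:
  f(0.150000) = -5.524125
  f(2.830000) = 33.164087
  x_2 = 2.830000 - 33.164087×(2.830000 - 0.150000)/(33.164087 - (-5.524125))
       = 0.532666
Iteration 2:
  f(2.830000) = 33.164087
  f(0.532666) = -3.967135
  x_3 = 0.532666 - (-3.967135)×(0.532666 - 2.830000)/(-3.967135 - 33.164087)
       = 0.778115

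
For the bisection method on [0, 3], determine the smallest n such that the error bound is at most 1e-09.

We need (b-a)/2^n ≤ 1e-09
(3 - 0)/2^n ≤ 1e-09
3/2^n ≤ 1e-09
2^n ≥ 3000000000
n ≥ log₂(3000000000) = 31.48
n ≥ 32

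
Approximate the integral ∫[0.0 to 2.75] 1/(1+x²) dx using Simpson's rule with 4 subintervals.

f(x) = 1/(1+x²)
a = 0.0, b = 2.75, n = 4
h = (b - a)/n = 0.687500

Simpson's rule: (h/3)[f(x₀) + 4f(x₁) + 2f(x₂) + ... + f(xₙ)]

x_0 = 0.0000, f(x_0) = 1.000000, coefficient = 1
x_1 = 0.6875, f(x_1) = 0.679045, coefficient = 4
x_2 = 1.3750, f(x_2) = 0.345946, coefficient = 2
x_3 = 2.0625, f(x_3) = 0.190335, coefficient = 4
x_4 = 2.7500, f(x_4) = 0.116788, coefficient = 1

I ≈ (0.687500/3) × 5.286199 = 1.211421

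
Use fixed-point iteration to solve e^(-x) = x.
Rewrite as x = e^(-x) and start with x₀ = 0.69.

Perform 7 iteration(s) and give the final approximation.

Equation: e^(-x) = x
Fixed-point form: x = e^(-x)
x₀ = 0.69

x_1 = g(0.690000) = 0.501576
x_2 = g(0.501576) = 0.605575
x_3 = g(0.605575) = 0.545760
x_4 = g(0.545760) = 0.579401
x_5 = g(0.579401) = 0.560234
x_6 = g(0.560234) = 0.571076
x_7 = g(0.571076) = 0.564918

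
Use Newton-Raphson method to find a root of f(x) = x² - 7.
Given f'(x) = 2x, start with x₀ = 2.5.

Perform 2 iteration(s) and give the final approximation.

f(x) = x² - 7
f'(x) = 2x
x₀ = 2.5

Newton-Raphson formula: x_{n+1} = x_n - f(x_n)/f'(x_n)

Iteration 1:
  f(2.500000) = -0.750000
  f'(2.500000) = 5.000000
  x_1 = 2.500000 - (-0.750000)/5.000000 = 2.650000
Iteration 2:
  f(2.650000) = 0.022500
  f'(2.650000) = 5.300000
  x_2 = 2.650000 - 0.022500/5.300000 = 2.645755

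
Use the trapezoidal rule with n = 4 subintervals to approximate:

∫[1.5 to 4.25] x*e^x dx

f(x) = x*e^x
a = 1.5, b = 4.25, n = 4
h = (b - a)/n = 0.687500

Trapezoidal rule: (h/2)[f(x₀) + 2f(x₁) + 2f(x₂) + ... + f(xₙ)]

x_0 = 1.5000, f(x_0) = 6.722534, coefficient = 1
x_1 = 2.1875, f(x_1) = 19.496975, coefficient = 2
x_2 = 2.8750, f(x_2) = 50.960594, coefficient = 2
x_3 = 3.5625, f(x_3) = 125.582454, coefficient = 2
x_4 = 4.2500, f(x_4) = 297.948002, coefficient = 1

I ≈ (0.687500/2) × 696.750583 = 239.508013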